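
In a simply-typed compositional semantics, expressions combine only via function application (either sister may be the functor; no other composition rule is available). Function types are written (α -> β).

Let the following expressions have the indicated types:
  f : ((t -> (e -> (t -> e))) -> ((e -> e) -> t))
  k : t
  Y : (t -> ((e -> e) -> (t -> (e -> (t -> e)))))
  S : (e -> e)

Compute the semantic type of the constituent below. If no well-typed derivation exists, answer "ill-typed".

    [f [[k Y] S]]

[k Y]: (t -> ((e -> e) -> (t -> (e -> (t -> e))))) applied to t yields ((e -> e) -> (t -> (e -> (t -> e)))).
[[k Y] S]: ((e -> e) -> (t -> (e -> (t -> e)))) applied to (e -> e) yields (t -> (e -> (t -> e))).
[f [[k Y] S]]: ((t -> (e -> (t -> e))) -> ((e -> e) -> t)) applied to (t -> (e -> (t -> e))) yields ((e -> e) -> t).

((e -> e) -> t)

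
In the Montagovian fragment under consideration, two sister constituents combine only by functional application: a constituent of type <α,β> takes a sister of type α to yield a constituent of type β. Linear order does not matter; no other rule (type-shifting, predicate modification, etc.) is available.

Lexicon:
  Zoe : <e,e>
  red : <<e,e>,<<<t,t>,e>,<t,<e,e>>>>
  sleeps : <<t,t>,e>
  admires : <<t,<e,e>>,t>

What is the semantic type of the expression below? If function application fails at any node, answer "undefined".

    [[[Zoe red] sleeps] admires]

[Zoe red] — red of type <<e,e>,<<<t,t>,e>,<t,<e,e>>>> combines with Zoe of type <e,e>: type <<<t,t>,e>,<t,<e,e>>>.
[[Zoe red] sleeps] — [Zoe red] of type <<<t,t>,e>,<t,<e,e>>> combines with sleeps of type <<t,t>,e>: type <t,<e,e>>.
[[[Zoe red] sleeps] admires] — admires of type <<t,<e,e>>,t> combines with [[Zoe red] sleeps] of type <t,<e,e>>: type t.

t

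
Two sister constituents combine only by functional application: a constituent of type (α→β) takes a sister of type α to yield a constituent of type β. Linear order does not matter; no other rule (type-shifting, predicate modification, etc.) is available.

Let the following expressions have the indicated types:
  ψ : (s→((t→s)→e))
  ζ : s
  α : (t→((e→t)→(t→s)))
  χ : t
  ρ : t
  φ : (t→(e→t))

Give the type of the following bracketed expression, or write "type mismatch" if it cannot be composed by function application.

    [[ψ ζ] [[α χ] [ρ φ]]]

e

[ψ ζ]: ψ is (s→((t→s)→e)), ζ is s; result ((t→s)→e).
[α χ]: α is (t→((e→t)→(t→s))), χ is t; result ((e→t)→(t→s)).
[ρ φ]: φ is (t→(e→t)), ρ is t; result (e→t).
[[α χ] [ρ φ]]: [α χ] is ((e→t)→(t→s)), [ρ φ] is (e→t); result (t→s).
[[ψ ζ] [[α χ] [ρ φ]]]: [ψ ζ] is ((t→s)→e), [[α χ] [ρ φ]] is (t→s); result e.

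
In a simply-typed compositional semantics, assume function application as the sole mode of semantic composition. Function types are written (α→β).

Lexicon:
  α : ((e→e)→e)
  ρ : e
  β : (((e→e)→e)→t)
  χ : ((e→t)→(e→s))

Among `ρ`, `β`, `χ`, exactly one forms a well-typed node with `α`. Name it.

ρ : e — neither side's domain matches the other.
β — combines: β : (((e→e)→e)→t) takes α : ((e→e)→e) as argument, giving t.
χ : ((e→t)→(e→s)) — neither side's domain matches the other.

β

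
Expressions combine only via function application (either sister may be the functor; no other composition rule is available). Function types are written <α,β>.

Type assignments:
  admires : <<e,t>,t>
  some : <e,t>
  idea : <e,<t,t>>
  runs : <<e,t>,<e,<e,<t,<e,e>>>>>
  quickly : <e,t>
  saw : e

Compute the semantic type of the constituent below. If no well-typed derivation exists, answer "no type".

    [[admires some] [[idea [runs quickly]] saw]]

no type

[admires some] — admires of type <<e,t>,t> combines with some of type <e,t>: type t.
[runs quickly] — runs of type <<e,t>,<e,<e,<t,<e,e>>>>> combines with quickly of type <e,t>: type <e,<e,<t,<e,e>>>>.
[idea [runs quickly]]: <e,<t,t>> with <e,<e,<t,<e,e>>>> — neither is a function whose domain matches the other; composition fails here.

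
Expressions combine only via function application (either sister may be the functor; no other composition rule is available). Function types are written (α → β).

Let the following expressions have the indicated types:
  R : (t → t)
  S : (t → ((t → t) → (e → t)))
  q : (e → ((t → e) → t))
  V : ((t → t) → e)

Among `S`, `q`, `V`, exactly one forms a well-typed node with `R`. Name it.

V

S : (t → ((t → t) → (e → t))) — no; R wants t, and S wants t.
q : (e → ((t → e) → t)) — no; R wants t, and q wants e.
V — combines: V : ((t → t) → e) takes R : (t → t) as argument, giving e.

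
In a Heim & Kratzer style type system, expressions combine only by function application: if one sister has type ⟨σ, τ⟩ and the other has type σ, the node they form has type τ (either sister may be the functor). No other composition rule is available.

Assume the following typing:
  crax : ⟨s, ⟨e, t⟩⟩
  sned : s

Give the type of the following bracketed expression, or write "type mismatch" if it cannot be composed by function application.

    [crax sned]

[crax sned]: ⟨s, ⟨e, t⟩⟩ applied to s yields ⟨e, t⟩.

⟨e, t⟩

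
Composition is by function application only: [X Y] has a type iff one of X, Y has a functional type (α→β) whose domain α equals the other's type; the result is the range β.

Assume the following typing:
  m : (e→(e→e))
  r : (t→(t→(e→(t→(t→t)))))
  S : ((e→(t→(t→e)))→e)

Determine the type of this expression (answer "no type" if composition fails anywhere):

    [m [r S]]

no type

At [r S]: neither (t→(t→(e→(t→(t→t))))) nor ((e→(t→(t→e)))→e) can take the other as argument; the node is ill-typed.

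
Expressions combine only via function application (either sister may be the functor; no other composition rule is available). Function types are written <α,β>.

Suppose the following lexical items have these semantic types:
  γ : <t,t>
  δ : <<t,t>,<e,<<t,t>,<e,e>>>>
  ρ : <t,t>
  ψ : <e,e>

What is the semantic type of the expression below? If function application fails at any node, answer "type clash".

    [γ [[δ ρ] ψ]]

type clash

[δ ρ]: functor δ : <<t,t>,<e,<<t,t>,<e,e>>>>, argument ρ : <t,t>; result <e,<<t,t>,<e,e>>>.
[[δ ρ] ψ]: <e,<<t,t>,<e,e>>> with <e,e> — neither is a function whose domain matches the other; composition fails here.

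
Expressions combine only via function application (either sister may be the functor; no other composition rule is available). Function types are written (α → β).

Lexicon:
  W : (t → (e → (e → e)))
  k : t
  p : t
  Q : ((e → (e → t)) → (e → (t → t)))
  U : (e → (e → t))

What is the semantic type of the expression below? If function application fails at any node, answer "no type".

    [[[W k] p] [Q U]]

[W k]: (t → (e → (e → e))) applied to t yields (e → (e → e)).
At [[W k] p]: neither (e → (e → e)) nor t can take the other as argument; the node is ill-typed.

no type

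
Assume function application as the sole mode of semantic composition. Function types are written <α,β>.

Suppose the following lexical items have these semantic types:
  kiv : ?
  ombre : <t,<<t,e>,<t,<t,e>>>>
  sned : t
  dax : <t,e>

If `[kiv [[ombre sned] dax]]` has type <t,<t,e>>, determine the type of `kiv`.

<<t,<t,e>>,<t,<t,e>>>

For [kiv [[ombre sned] dax]] to have type <t,<t,e>> with [[ombre sned] dax] of type <t,<t,e>>, kiv must be the function: kiv : <<t,<t,e>>,<t,<t,e>>>.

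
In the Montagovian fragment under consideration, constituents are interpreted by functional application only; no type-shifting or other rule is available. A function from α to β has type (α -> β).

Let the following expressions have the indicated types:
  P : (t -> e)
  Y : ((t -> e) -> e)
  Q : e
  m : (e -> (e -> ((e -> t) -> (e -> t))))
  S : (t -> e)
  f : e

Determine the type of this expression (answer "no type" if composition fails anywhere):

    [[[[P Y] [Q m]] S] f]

no type

[P Y]: Y is ((t -> e) -> e), P is (t -> e); result e.
[Q m]: m is (e -> (e -> ((e -> t) -> (e -> t)))), Q is e; result (e -> ((e -> t) -> (e -> t))).
[[P Y] [Q m]]: [Q m] is (e -> ((e -> t) -> (e -> t))), [P Y] is e; result ((e -> t) -> (e -> t)).
At [[[P Y] [Q m]] S]: neither ((e -> t) -> (e -> t)) nor (t -> e) can take the other as argument; the node is ill-typed.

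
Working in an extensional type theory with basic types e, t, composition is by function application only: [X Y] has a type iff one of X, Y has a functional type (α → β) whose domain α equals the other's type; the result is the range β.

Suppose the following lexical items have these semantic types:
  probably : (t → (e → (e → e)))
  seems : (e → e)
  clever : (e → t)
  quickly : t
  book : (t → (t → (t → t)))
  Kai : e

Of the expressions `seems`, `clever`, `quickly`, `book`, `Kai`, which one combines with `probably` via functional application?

seems : (e → e) — probably needs t; seems needs e; neither fits.
clever : (e → t) — probably needs t; clever needs e; neither fits.
quickly — combines: probably : (t → (e → (e → e))) takes quickly : t as argument, giving (e → (e → e)).
book : (t → (t → (t → t))) — probably needs t; book needs t; neither fits.
Kai : e — probably needs t; Kai needs nothing (atomic); neither fits.

quickly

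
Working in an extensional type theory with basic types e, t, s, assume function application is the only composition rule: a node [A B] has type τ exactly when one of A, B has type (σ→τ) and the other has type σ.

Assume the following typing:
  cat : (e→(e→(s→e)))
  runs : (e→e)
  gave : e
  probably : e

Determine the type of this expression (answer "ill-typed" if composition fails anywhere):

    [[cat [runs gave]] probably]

(s→e)

[runs gave]: (e→e) applied to e yields e.
[cat [runs gave]]: (e→(e→(s→e))) applied to e yields (e→(s→e)).
[[cat [runs gave]] probably]: (e→(s→e)) applied to e yields (s→e).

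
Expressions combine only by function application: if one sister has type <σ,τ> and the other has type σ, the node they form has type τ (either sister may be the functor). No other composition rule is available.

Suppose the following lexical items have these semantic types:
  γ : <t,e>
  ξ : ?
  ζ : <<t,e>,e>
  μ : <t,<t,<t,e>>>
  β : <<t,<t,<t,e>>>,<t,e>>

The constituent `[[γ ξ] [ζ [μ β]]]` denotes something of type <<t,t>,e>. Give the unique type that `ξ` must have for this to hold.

For [[γ ξ] [ζ [μ β]]] to have type <<t,t>,e> with [ζ [μ β]] of type e, [γ ξ] must be the function: [γ ξ] : <e,<<t,t>,e>>.
For [γ ξ] to have type <e,<<t,t>,e>> with γ of type <t,e>, ξ must be the function: ξ : <<t,e>,<e,<<t,t>,e>>>.

<<t,e>,<e,<<t,t>,e>>>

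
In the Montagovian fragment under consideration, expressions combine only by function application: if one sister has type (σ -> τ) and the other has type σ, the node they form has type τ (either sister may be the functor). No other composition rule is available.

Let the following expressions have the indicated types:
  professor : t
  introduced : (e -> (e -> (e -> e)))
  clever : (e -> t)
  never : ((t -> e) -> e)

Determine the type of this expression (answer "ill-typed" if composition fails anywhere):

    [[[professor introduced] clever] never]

ill-typed

[professor introduced]: t and (e -> (e -> (e -> e))) cannot combine by function application — type clash.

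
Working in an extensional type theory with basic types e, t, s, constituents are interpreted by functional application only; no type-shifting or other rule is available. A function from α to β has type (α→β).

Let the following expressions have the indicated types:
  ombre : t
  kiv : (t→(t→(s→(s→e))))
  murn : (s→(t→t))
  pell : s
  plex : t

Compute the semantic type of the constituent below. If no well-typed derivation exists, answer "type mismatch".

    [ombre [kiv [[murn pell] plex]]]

[murn pell]: functor murn : (s→(t→t)), argument pell : s; result (t→t).
[[murn pell] plex]: functor [murn pell] : (t→t), argument plex : t; result t.
[kiv [[murn pell] plex]]: functor kiv : (t→(t→(s→(s→e)))), argument [[murn pell] plex] : t; result (t→(s→(s→e))).
[ombre [kiv [[murn pell] plex]]]: functor [kiv [[murn pell] plex]] : (t→(s→(s→e))), argument ombre : t; result (s→(s→e)).

(s→(s→e))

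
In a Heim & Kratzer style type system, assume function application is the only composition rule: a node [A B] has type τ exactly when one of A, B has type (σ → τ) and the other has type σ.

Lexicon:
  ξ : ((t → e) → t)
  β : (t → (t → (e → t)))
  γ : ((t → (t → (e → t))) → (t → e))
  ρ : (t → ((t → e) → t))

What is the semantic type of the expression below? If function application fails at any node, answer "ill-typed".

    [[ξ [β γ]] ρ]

[β γ]: ((t → (t → (e → t))) → (t → e)) applied to (t → (t → (e → t))) yields (t → e).
[ξ [β γ]]: ((t → e) → t) applied to (t → e) yields t.
[[ξ [β γ]] ρ]: (t → ((t → e) → t)) applied to t yields ((t → e) → t).

((t → e) → t)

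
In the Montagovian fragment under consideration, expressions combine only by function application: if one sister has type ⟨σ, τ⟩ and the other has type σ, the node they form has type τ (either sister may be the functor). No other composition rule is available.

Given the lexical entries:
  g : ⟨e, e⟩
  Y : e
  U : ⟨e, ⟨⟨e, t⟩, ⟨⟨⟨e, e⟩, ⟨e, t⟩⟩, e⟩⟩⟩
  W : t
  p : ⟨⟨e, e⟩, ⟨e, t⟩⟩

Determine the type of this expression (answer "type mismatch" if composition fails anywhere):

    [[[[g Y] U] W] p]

At [g Y], g : ⟨e, e⟩ takes Y : e, giving e.
At [[g Y] U], U : ⟨e, ⟨⟨e, t⟩, ⟨⟨⟨e, e⟩, ⟨e, t⟩⟩, e⟩⟩⟩ takes [g Y] : e, giving ⟨⟨e, t⟩, ⟨⟨⟨e, e⟩, ⟨e, t⟩⟩, e⟩⟩.
At [[[g Y] U] W]: neither ⟨⟨e, t⟩, ⟨⟨⟨e, e⟩, ⟨e, t⟩⟩, e⟩⟩ nor t can take the other as argument; the node is ill-typed.

type mismatch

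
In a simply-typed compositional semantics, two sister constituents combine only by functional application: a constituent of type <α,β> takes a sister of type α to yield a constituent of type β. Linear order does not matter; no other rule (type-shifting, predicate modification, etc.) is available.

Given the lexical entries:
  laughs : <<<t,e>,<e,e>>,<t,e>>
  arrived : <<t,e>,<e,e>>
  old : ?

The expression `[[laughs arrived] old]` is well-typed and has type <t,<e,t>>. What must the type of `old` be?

<<t,e>,<t,<e,t>>>

At [[laughs arrived] old] (required: <t,<e,t>>): [laughs arrived] is <t,e>, which is not a function with range <t,<e,t>>; hence old is the functor — type <<t,e>,<t,<e,t>>>.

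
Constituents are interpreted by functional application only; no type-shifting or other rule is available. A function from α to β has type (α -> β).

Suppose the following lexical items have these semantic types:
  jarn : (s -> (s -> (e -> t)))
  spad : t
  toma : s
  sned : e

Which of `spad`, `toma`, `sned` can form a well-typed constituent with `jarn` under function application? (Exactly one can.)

toma

spad : t — jarn needs s; spad needs nothing (atomic); neither fits.
toma — combines: jarn : (s -> (s -> (e -> t))) takes toma : s as argument, giving (s -> (e -> t)).
sned : e — jarn needs s; sned needs nothing (atomic); neither fits.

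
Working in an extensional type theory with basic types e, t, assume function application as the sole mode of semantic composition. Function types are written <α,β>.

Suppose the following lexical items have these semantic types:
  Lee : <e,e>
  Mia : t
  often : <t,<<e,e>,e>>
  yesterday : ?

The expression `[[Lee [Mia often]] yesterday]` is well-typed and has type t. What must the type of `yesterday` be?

<e,t>

At [[Lee [Mia often]] yesterday] (required: t): [Lee [Mia often]] is e, which is not a function with range t; hence yesterday is the functor — type <e,t>.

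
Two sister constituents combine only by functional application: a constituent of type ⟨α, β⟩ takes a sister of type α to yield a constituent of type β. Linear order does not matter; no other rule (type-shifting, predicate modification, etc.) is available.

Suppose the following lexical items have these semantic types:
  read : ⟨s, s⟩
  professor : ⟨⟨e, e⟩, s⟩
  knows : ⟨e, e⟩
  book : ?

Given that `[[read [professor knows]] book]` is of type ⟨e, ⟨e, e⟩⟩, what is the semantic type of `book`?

⟨s, ⟨e, ⟨e, e⟩⟩⟩

At [[read [professor knows]] book] (required: ⟨e, ⟨e, e⟩⟩): [read [professor knows]] is s, which is not a function with range ⟨e, ⟨e, e⟩⟩; hence book is the functor — type ⟨s, ⟨e, ⟨e, e⟩⟩⟩.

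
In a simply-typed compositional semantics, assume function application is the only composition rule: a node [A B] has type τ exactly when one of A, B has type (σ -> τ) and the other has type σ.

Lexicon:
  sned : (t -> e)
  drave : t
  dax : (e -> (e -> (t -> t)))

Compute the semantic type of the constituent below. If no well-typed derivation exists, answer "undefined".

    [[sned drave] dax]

(e -> (t -> t))

[sned drave]: functor sned : (t -> e), argument drave : t; result e.
[[sned drave] dax]: functor dax : (e -> (e -> (t -> t))), argument [sned drave] : e; result (e -> (t -> t)).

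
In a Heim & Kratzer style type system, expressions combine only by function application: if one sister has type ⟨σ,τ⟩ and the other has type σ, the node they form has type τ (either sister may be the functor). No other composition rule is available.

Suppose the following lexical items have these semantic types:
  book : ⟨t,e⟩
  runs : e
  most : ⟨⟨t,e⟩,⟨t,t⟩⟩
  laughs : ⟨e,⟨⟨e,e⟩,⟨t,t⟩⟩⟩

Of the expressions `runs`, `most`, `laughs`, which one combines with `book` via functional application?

most

runs : e — book needs t; runs needs nothing (atomic); neither fits.
most — combines: most : ⟨⟨t,e⟩,⟨t,t⟩⟩ takes book : ⟨t,e⟩ as argument, giving ⟨t,t⟩.
laughs : ⟨e,⟨⟨e,e⟩,⟨t,t⟩⟩⟩ — book needs t; laughs needs e; neither fits.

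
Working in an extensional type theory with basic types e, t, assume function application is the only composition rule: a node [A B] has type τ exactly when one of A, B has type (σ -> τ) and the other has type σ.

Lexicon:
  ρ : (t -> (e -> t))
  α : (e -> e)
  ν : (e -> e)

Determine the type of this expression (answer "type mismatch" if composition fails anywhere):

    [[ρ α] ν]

At [ρ α]: neither (t -> (e -> t)) nor (e -> e) can take the other as argument; the node is ill-typed.

type mismatch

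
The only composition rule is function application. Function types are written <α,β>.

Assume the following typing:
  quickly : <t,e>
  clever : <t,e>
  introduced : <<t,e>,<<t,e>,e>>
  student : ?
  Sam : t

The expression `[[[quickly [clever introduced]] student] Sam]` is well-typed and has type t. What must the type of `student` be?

<e,<t,t>>

At [[[quickly [clever introduced]] student] Sam] (required: t): Sam is t, which is not a function with range t; hence [[quickly [clever introduced]] student] is the functor — type <t,t>.
At [[quickly [clever introduced]] student] (required: <t,t>): [quickly [clever introduced]] is e, which is not a function with range <t,t>; hence student is the functor — type <e,<t,t>>.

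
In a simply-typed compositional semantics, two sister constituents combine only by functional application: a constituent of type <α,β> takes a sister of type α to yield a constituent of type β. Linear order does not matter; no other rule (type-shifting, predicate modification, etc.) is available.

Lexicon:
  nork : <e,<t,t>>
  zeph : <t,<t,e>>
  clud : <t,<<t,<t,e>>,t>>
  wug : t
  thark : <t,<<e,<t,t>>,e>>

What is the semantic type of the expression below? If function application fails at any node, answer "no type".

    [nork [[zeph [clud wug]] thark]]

[clud wug] — clud of type <t,<<t,<t,e>>,t>> combines with wug of type t: type <<t,<t,e>>,t>.
[zeph [clud wug]] — [clud wug] of type <<t,<t,e>>,t> combines with zeph of type <t,<t,e>>: type t.
[[zeph [clud wug]] thark] — thark of type <t,<<e,<t,t>>,e>> combines with [zeph [clud wug]] of type t: type <<e,<t,t>>,e>.
[nork [[zeph [clud wug]] thark]] — [[zeph [clud wug]] thark] of type <<e,<t,t>>,e> combines with nork of type <e,<t,t>>: type e.

e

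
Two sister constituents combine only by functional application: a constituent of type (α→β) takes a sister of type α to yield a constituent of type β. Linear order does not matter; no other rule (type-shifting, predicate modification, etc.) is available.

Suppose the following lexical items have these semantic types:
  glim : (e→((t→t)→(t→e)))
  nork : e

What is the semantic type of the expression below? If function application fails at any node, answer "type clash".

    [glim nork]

[glim nork] — glim of type (e→((t→t)→(t→e))) combines with nork of type e: type ((t→t)→(t→e)).

((t→t)→(t→e))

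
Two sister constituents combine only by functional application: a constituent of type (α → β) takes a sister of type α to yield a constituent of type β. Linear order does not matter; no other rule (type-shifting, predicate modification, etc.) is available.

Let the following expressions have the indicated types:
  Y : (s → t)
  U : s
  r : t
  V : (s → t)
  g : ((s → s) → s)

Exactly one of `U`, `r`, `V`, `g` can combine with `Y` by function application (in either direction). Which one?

U

U — combines: Y : (s → t) takes U : s as argument, giving t.
r : t — Y needs s; r needs nothing (atomic); neither fits.
V : (s → t) — Y needs s; V needs s; neither fits.
g : ((s → s) → s) — Y needs s; g needs (s → s); neither fits.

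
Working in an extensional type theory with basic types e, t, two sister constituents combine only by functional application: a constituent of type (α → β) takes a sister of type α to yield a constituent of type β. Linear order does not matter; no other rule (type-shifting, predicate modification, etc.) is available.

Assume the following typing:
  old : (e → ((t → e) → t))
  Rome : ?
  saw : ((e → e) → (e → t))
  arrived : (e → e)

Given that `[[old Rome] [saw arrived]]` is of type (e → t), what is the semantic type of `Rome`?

[[old Rome] [saw arrived]] must have type (e → t). The sister [saw arrived] has type (e → t); that is not a function onto (e → t), so [old Rome] must be the functor, of type ((e → t) → (e → t)).
[old Rome] must have type ((e → t) → (e → t)). The sister old has type (e → ((t → e) → t)); that is not a function onto ((e → t) → (e → t)), so Rome must be the functor, of type ((e → ((t → e) → t)) → ((e → t) → (e → t))).

((e → ((t → e) → t)) → ((e → t) → (e → t)))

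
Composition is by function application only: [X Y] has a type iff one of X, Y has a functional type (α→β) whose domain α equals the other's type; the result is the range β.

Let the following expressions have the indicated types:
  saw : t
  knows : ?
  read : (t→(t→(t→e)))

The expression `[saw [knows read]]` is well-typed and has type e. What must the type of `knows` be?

((t→(t→(t→e)))→(t→e))

At [saw [knows read]] (required: e): saw is t, which is not a function with range e; hence [knows read] is the functor — type (t→e).
At [knows read] (required: (t→e)): read is (t→(t→(t→e))), which is not a function with range (t→e); hence knows is the functor — type ((t→(t→(t→e)))→(t→e)).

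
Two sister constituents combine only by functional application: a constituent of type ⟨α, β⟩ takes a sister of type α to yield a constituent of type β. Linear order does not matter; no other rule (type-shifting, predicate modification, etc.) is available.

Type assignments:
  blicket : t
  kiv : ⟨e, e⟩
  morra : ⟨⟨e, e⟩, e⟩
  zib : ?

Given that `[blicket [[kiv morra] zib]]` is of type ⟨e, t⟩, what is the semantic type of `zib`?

[blicket [[kiv morra] zib]] must have type ⟨e, t⟩. The sister blicket has type t; that is not a function onto ⟨e, t⟩, so [[kiv morra] zib] must be the functor, of type ⟨t, ⟨e, t⟩⟩.
[[kiv morra] zib] must have type ⟨t, ⟨e, t⟩⟩. The sister [kiv morra] has type e; that is not a function onto ⟨t, ⟨e, t⟩⟩, so zib must be the functor, of type ⟨e, ⟨t, ⟨e, t⟩⟩⟩.

⟨e, ⟨t, ⟨e, t⟩⟩⟩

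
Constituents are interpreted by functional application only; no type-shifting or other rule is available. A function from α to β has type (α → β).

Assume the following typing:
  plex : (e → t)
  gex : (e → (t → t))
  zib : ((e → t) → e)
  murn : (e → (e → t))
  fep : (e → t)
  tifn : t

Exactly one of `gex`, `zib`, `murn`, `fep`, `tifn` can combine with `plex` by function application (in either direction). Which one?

gex : (e → (t → t)) — no; plex wants e, and gex wants e.
zib — combines: zib : ((e → t) → e) takes plex : (e → t) as argument, giving e.
murn : (e → (e → t)) — no; plex wants e, and murn wants e.
fep : (e → t) — no; plex wants e, and fep wants e.
tifn : t — no; plex wants e, and tifn wants nothing (atomic).

zib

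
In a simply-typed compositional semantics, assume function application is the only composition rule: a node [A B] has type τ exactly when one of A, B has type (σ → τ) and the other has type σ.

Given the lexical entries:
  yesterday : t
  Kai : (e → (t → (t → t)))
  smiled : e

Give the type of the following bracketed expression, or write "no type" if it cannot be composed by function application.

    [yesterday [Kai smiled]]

[Kai smiled]: Kai is (e → (t → (t → t))), smiled is e; result (t → (t → t)).
[yesterday [Kai smiled]]: [Kai smiled] is (t → (t → t)), yesterday is t; result (t → t).

(t → t)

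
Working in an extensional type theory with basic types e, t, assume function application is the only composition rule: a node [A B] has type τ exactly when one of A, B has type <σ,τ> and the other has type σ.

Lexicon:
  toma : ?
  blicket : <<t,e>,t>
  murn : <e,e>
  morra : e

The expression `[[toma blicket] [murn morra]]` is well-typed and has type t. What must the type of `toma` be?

<<<t,e>,t>,<e,t>>

[[toma blicket] [murn morra]] must have type t. The sister [murn morra] has type e; that is not a function onto t, so [toma blicket] must be the functor, of type <e,t>.
[toma blicket] must have type <e,t>. The sister blicket has type <<t,e>,t>; that is not a function onto <e,t>, so toma must be the functor, of type <<<t,e>,t>,<e,t>>.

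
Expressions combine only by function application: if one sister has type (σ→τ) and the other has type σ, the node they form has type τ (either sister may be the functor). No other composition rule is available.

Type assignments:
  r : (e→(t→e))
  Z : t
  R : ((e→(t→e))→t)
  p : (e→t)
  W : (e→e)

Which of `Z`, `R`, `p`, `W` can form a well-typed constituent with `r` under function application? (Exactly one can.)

R

Z : t — does not combine with r.
R — combines: R : ((e→(t→e))→t) takes r : (e→(t→e)) as argument, giving t.
p : (e→t) — does not combine with r.
W : (e→e) — does not combine with r.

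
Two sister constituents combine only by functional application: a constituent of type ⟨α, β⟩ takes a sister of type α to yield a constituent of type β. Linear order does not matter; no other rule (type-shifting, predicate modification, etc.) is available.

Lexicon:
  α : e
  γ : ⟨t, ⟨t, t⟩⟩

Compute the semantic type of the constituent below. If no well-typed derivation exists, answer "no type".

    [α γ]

[α γ]: e with ⟨t, ⟨t, t⟩⟩ — neither is a function whose domain matches the other; composition fails here.

no type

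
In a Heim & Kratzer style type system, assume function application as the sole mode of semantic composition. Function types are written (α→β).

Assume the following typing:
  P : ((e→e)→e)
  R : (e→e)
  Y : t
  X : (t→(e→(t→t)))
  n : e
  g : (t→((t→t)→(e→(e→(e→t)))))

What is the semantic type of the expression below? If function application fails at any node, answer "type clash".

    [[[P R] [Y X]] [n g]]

[P R] — P of type ((e→e)→e) combines with R of type (e→e): type e.
[Y X] — X of type (t→(e→(t→t))) combines with Y of type t: type (e→(t→t)).
[[P R] [Y X]] — [Y X] of type (e→(t→t)) combines with [P R] of type e: type (t→t).
[n g]: e and (t→((t→t)→(e→(e→(e→t))))) cannot combine by function application — type clash.

type clash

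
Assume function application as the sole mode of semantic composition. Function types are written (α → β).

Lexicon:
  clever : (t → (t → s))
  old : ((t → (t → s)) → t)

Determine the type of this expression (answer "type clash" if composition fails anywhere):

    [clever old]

t

At [clever old], old : ((t → (t → s)) → t) takes clever : (t → (t → s)), giving t.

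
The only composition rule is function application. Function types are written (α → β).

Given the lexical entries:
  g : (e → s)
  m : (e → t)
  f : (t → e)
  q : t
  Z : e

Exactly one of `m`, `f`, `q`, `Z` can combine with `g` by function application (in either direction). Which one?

Z

m : (e → t) — g needs e; m needs e; neither fits.
f : (t → e) — g needs e; f needs t; neither fits.
q : t — g needs e; q needs nothing (atomic); neither fits.
Z — combines: g : (e → s) takes Z : e as argument, giving s.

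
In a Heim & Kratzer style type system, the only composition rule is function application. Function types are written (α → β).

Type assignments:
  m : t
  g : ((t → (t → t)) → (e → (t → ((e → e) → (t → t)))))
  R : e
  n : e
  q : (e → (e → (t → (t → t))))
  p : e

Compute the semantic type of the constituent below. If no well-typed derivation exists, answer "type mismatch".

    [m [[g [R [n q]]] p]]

((e → e) → (t → t))

[n q]: functor q : (e → (e → (t → (t → t)))), argument n : e; result (e → (t → (t → t))).
[R [n q]]: functor [n q] : (e → (t → (t → t))), argument R : e; result (t → (t → t)).
[g [R [n q]]]: functor g : ((t → (t → t)) → (e → (t → ((e → e) → (t → t))))), argument [R [n q]] : (t → (t → t)); result (e → (t → ((e → e) → (t → t)))).
[[g [R [n q]]] p]: functor [g [R [n q]]] : (e → (t → ((e → e) → (t → t)))), argument p : e; result (t → ((e → e) → (t → t))).
[m [[g [R [n q]]] p]]: functor [[g [R [n q]]] p] : (t → ((e → e) → (t → t))), argument m : t; result ((e → e) → (t → t)).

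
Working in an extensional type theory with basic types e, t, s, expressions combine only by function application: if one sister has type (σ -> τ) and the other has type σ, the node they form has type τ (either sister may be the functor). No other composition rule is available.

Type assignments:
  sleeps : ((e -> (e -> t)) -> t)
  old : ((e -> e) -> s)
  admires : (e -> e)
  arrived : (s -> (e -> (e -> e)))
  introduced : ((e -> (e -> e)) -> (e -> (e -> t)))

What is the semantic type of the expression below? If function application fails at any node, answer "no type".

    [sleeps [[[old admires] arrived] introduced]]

[old admires]: old is ((e -> e) -> s), admires is (e -> e); result s.
[[old admires] arrived]: arrived is (s -> (e -> (e -> e))), [old admires] is s; result (e -> (e -> e)).
[[[old admires] arrived] introduced]: introduced is ((e -> (e -> e)) -> (e -> (e -> t))), [[old admires] arrived] is (e -> (e -> e)); result (e -> (e -> t)).
[sleeps [[[old admires] arrived] introduced]]: sleeps is ((e -> (e -> t)) -> t), [[[old admires] arrived] introduced] is (e -> (e -> t)); result t.

t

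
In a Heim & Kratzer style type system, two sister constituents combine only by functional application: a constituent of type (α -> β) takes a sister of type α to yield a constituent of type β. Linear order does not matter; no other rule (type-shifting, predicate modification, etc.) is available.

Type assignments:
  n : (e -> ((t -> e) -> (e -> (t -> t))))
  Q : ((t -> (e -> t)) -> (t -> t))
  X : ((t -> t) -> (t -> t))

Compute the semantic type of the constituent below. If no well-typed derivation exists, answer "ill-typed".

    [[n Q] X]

ill-typed

At [n Q]: neither (e -> ((t -> e) -> (e -> (t -> t)))) nor ((t -> (e -> t)) -> (t -> t)) can take the other as argument; the node is ill-typed.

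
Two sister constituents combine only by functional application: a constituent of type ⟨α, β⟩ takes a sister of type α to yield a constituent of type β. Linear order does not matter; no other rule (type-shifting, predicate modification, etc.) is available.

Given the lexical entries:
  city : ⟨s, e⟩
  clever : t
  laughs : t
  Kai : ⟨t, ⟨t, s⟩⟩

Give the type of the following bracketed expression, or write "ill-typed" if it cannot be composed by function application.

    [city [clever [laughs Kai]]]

[laughs Kai]: functor Kai : ⟨t, ⟨t, s⟩⟩, argument laughs : t; result ⟨t, s⟩.
[clever [laughs Kai]]: functor [laughs Kai] : ⟨t, s⟩, argument clever : t; result s.
[city [clever [laughs Kai]]]: functor city : ⟨s, e⟩, argument [clever [laughs Kai]] : s; result e.

e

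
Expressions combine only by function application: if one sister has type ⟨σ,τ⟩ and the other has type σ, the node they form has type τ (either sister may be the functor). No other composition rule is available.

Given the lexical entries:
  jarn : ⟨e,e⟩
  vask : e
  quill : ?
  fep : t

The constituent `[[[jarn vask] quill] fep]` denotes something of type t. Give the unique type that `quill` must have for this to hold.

[[[jarn vask] quill] fep] is required to be t. fep : t cannot yield t as functor, so [[jarn vask] quill] : ⟨t,t⟩.
[[jarn vask] quill] is required to be ⟨t,t⟩. [jarn vask] : e cannot yield ⟨t,t⟩ as functor, so quill : ⟨e,⟨t,t⟩⟩.

⟨e,⟨t,t⟩⟩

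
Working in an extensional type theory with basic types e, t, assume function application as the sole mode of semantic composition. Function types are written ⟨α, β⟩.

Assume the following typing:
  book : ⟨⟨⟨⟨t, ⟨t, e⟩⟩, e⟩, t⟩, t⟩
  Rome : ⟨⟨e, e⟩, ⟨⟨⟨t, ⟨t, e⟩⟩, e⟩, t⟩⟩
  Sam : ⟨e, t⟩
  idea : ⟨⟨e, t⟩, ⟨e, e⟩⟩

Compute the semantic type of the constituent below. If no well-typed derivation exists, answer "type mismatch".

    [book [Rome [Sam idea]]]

At [Sam idea], idea : ⟨⟨e, t⟩, ⟨e, e⟩⟩ takes Sam : ⟨e, t⟩, giving ⟨e, e⟩.
At [Rome [Sam idea]], Rome : ⟨⟨e, e⟩, ⟨⟨⟨t, ⟨t, e⟩⟩, e⟩, t⟩⟩ takes [Sam idea] : ⟨e, e⟩, giving ⟨⟨⟨t, ⟨t, e⟩⟩, e⟩, t⟩.
At [book [Rome [Sam idea]]], book : ⟨⟨⟨⟨t, ⟨t, e⟩⟩, e⟩, t⟩, t⟩ takes [Rome [Sam idea]] : ⟨⟨⟨t, ⟨t, e⟩⟩, e⟩, t⟩, giving t.

t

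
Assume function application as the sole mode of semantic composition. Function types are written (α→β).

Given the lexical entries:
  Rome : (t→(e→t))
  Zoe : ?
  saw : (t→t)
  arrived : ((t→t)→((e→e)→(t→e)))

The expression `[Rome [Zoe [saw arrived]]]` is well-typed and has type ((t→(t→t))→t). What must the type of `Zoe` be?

At [Rome [Zoe [saw arrived]]] (required: ((t→(t→t))→t)): Rome is (t→(e→t)), which is not a function with range ((t→(t→t))→t); hence [Zoe [saw arrived]] is the functor — type ((t→(e→t))→((t→(t→t))→t)).
At [Zoe [saw arrived]] (required: ((t→(e→t))→((t→(t→t))→t))): [saw arrived] is ((e→e)→(t→e)), which is not a function with range ((t→(e→t))→((t→(t→t))→t)); hence Zoe is the functor — type (((e→e)→(t→e))→((t→(e→t))→((t→(t→t))→t))).

(((e→e)→(t→e))→((t→(e→t))→((t→(t→t))→t)))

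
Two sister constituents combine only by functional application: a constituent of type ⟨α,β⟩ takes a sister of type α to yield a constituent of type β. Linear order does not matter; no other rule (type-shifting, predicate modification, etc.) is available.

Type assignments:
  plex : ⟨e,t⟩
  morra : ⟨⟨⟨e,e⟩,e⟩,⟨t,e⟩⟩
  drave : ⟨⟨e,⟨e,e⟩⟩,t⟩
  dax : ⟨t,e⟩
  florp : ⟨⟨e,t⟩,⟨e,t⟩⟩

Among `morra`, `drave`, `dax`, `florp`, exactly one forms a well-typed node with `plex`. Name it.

morra : ⟨⟨⟨e,e⟩,e⟩,⟨t,e⟩⟩ — neither side's domain matches the other.
drave : ⟨⟨e,⟨e,e⟩⟩,t⟩ — neither side's domain matches the other.
dax : ⟨t,e⟩ — neither side's domain matches the other.
florp — combines: florp : ⟨⟨e,t⟩,⟨e,t⟩⟩ takes plex : ⟨e,t⟩ as argument, giving ⟨e,t⟩.

florp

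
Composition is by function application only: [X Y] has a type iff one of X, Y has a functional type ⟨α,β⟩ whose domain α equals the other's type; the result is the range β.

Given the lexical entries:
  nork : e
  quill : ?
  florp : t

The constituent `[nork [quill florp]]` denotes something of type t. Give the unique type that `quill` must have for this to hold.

[nork [quill florp]] is required to be t. nork : e cannot yield t as functor, so [quill florp] : ⟨e,t⟩.
[quill florp] is required to be ⟨e,t⟩. florp : t cannot yield ⟨e,t⟩ as functor, so quill : ⟨t,⟨e,t⟩⟩.

⟨t,⟨e,t⟩⟩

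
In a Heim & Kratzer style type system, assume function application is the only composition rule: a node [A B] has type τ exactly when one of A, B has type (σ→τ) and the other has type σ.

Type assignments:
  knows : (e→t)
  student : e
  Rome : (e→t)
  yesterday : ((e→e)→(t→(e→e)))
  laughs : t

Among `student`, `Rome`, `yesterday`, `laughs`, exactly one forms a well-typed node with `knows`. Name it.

student — combines: knows : (e→t) takes student : e as argument, giving t.
Rome : (e→t) — neither side's domain matches the other.
yesterday : ((e→e)→(t→(e→e))) — neither side's domain matches the other.
laughs : t — neither side's domain matches the other.

student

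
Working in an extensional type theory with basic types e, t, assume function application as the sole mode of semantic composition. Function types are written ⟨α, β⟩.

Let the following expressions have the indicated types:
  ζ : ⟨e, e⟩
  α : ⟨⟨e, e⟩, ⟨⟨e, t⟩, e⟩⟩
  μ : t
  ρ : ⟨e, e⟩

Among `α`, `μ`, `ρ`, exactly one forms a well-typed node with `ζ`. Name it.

α

α — combines: α : ⟨⟨e, e⟩, ⟨⟨e, t⟩, e⟩⟩ takes ζ : ⟨e, e⟩ as argument, giving ⟨⟨e, t⟩, e⟩.
μ : t — no; ζ wants e, and μ wants nothing (atomic).
ρ : ⟨e, e⟩ — no; ζ wants e, and ρ wants e.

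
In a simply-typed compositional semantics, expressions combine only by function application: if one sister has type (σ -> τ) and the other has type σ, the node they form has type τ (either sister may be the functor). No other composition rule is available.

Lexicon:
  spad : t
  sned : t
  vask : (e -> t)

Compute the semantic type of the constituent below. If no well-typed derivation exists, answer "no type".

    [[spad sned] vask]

[spad sned]: t and t cannot combine by function application — type clash.

no type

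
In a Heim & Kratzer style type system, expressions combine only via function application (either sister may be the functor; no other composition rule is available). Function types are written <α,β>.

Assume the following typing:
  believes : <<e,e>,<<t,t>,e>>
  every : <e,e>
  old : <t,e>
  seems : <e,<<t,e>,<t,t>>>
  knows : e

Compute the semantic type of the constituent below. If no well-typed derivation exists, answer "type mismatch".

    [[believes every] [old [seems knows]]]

[believes every]: functor believes : <<e,e>,<<t,t>,e>>, argument every : <e,e>; result <<t,t>,e>.
[seems knows]: functor seems : <e,<<t,e>,<t,t>>>, argument knows : e; result <<t,e>,<t,t>>.
[old [seems knows]]: functor [seems knows] : <<t,e>,<t,t>>, argument old : <t,e>; result <t,t>.
[[believes every] [old [seems knows]]]: functor [believes every] : <<t,t>,e>, argument [old [seems knows]] : <t,t>; result e.

e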